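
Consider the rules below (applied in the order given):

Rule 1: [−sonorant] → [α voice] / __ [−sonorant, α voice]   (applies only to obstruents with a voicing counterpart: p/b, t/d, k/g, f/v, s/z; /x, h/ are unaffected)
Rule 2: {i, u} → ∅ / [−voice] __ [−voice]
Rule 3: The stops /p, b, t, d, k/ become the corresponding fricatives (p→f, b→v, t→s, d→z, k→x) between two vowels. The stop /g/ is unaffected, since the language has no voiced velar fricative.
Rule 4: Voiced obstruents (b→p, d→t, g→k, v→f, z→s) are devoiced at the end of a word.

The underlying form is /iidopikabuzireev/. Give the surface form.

Rule 1 (regressive voicing assimilation): no segment meets the environment; /iidopikabuzireev/ is unchanged.
Rule 2 (high vowel syncope): /i/ is a high vowel flanked by voiceless consonants /p/ and /k/, so it deletes. /iidopikabuzireev/ → iidopkabuzireev.
Rule 3 (intervocalic spirantization): /d/ is a stop between vowels /i/ and /o/, so it spirantizes to the fricative [z]. /b/ is a stop between vowels /a/ and /u/, so it spirantizes to the fricative [v]. /iidopkabuzireev/ → iizopkavuzireev.
Rule 4 (final devoicing): /v/ is a voiced obstruent in word-final position, so it devoices to [f]. /iizopkavuzireev/ → iizopkavuzireef.

iizopkavuzireef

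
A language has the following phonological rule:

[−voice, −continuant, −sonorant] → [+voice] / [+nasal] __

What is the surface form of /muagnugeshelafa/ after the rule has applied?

No segment of /muagnugeshelafa/ meets the structural description of the rule, so the form surfaces unchanged.

muagnugeshelafa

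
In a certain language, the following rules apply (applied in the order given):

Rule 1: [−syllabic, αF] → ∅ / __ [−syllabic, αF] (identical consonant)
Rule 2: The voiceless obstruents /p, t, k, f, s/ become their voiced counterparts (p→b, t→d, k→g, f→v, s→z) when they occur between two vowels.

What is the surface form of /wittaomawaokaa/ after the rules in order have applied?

Rule 1 (degemination): /tt/ is a geminate; the first /t/ deletes. /wittaomawaokaa/ → witaomawaokaa.
Rule 2 (intervocalic voicing): /t/ is a voiceless obstruent between vowels /i/ and /a/, so it voices to [d]. /k/ is a voiceless obstruent between vowels /o/ and /a/, so it voices to [g]. /witaomawaokaa/ → widaomawaogaa.

widaomawaogaa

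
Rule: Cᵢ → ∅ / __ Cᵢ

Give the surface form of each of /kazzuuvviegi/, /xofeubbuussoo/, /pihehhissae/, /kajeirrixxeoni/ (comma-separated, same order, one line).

/kazzuuvviegi/: /zz/ is a geminate; the first /z/ deletes. /vv/ is a geminate; the first /v/ deletes. → [kazuuviegi].
/xofeubbuussoo/: /bb/ is a geminate; the first /b/ deletes. /ss/ is a geminate; the first /s/ deletes. → [xofeubuusoo].
/pihehhissae/: /hh/ is a geminate; the first /h/ deletes. /ss/ is a geminate; the first /s/ deletes. → [pihehisae].
/kajeirrixxeoni/: /rr/ is a geminate; the first /r/ deletes. /xx/ is a geminate; the first /x/ deletes. → [kajeirixeoni].

kazuuviegi, xofeubuusoo, pihehisae, kajeirixeoni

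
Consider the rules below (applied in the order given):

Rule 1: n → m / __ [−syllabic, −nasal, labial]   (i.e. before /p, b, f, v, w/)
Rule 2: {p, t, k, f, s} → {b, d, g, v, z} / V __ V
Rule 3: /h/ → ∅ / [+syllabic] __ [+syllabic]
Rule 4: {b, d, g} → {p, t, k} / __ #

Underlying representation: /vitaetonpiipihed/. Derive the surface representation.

Rule 1 (nasal place assimilation): /n/ precedes the labial consonant /p/, so it assimilates in place to [m]. /vitaetonpiipihed/ → vitaetompiipihed.
Rule 2 (intervocalic voicing): /t/ is a voiceless obstruent between vowels /i/ and /a/, so it voices to [d]. /t/ is a voiceless obstruent between vowels /e/ and /o/, so it voices to [d]. /p/ is a voiceless obstruent between vowels /i/ and /i/, so it voices to [b]. /vitaetompiipihed/ → vidaedompiibihed.
Rule 3 (intervocalic h-deletion): /h/ occurs between vowels /i/ and /e/, so it deletes. /vidaedompiibihed/ → vidaedompiibied.
Rule 4 (final devoicing): /d/ is a voiced stop in word-final position, so it devoices to [t]. /vidaedompiibied/ → vidaedompiibiet.

vidaedompiibiet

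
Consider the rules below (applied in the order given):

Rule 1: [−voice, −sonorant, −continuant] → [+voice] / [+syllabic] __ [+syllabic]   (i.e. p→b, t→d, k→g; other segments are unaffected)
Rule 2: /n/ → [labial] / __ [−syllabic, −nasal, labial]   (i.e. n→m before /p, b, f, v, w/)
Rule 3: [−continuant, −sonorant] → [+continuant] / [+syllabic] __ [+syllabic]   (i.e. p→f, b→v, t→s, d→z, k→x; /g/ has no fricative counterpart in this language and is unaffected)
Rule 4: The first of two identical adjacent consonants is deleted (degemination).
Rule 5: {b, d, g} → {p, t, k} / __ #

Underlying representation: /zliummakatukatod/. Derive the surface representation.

Rule 1 (intervocalic voicing): /k/ is a voiceless stop between vowels /a/ and /a/, so it voices to [g]. /t/ is a voiceless stop between vowels /a/ and /u/, so it voices to [d]. /k/ is a voiceless stop between vowels /u/ and /a/, so it voices to [g]. /t/ is a voiceless stop between vowels /a/ and /o/, so it voices to [d]. /zliummakatukatod/ → zliummagadugadod.
Rule 2 (nasal place assimilation): no segment meets the environment; /zliummagadugadod/ is unchanged.
Rule 3 (intervocalic spirantization): /d/ is a stop between vowels /a/ and /u/, so it spirantizes to the fricative [z]. /d/ is a stop between vowels /a/ and /o/, so it spirantizes to the fricative [z]. /zliummagadugadod/ → zliummagazugazod.
Rule 4 (degemination): /mm/ is a geminate; the first /m/ deletes. /zliummagazugazod/ → zliumagazugazod.
Rule 5 (final devoicing): /d/ is a voiced stop in word-final position, so it devoices to [t]. /zliumagazugazod/ → zliumagazugazot.

zliumagazugazot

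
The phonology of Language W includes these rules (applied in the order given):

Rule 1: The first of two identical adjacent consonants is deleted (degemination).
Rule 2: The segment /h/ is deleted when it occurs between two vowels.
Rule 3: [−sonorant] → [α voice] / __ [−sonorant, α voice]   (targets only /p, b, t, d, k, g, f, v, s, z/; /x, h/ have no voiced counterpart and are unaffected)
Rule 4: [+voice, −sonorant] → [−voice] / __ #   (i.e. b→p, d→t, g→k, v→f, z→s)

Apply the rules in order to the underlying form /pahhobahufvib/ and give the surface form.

paobauvvip

Rule 1 (degemination): /hh/ is a geminate; the first /h/ deletes. /pahhobahufvib/ → pahobahufvib.
Rule 2 (intervocalic h-deletion): /h/ occurs between vowels /a/ and /o/, so it deletes. /h/ occurs between vowels /a/ and /u/, so it deletes. /pahobahufvib/ → paobaufvib.
Rule 3 (regressive voicing assimilation): /f/ precedes the voiced obstruent /v/, so it voices to [v] by assimilation. /paobaufvib/ → paobauvvib.
Rule 4 (final devoicing): /b/ is a voiced obstruent in word-final position, so it devoices to [p]. /paobauvvib/ → paobauvvip.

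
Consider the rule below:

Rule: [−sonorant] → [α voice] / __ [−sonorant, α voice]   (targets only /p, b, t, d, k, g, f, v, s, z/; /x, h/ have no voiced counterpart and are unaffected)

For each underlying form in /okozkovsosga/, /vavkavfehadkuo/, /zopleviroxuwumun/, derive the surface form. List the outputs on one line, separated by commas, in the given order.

/okozkovsosga/: /z/ precedes the voiceless obstruent /k/, so it devoices to [s] by assimilation. /v/ precedes the voiceless obstruent /s/, so it devoices to [f] by assimilation. /s/ precedes the voiced obstruent /g/, so it voices to [z] by assimilation. → [okoskofsozga].
/vavkavfehadkuo/: /v/ precedes the voiceless obstruent /k/, so it devoices to [f] by assimilation. /v/ precedes the voiceless obstruent /f/, so it devoices to [f] by assimilation. /d/ precedes the voiceless obstruent /k/, so it devoices to [t] by assimilation. → [vafkaffehatkuo].
/zopleviroxuwumun/: the rule's environment is not met; surfaces unchanged as [zopleviroxuwumun].

okoskofsozga, vafkaffehatkuo, zopleviroxuwumun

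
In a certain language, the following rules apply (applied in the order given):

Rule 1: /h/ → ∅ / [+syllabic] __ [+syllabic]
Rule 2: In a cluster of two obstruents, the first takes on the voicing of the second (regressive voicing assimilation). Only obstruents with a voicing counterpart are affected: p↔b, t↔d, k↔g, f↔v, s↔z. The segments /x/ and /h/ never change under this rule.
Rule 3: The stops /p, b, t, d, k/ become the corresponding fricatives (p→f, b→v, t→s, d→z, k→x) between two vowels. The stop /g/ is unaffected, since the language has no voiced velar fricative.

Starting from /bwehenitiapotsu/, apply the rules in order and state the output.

bweenisiafotsu

Rule 1 (intervocalic h-deletion): /h/ occurs between vowels /e/ and /e/, so it deletes. /bwehenitiapotsu/ → bweenitiapotsu.
Rule 2 (regressive voicing assimilation): no segment meets the environment; /bweenitiapotsu/ is unchanged.
Rule 3 (intervocalic spirantization): /t/ is a stop between vowels /i/ and /i/, so it spirantizes to the fricative [s]. /p/ is a stop between vowels /a/ and /o/, so it spirantizes to the fricative [f]. /bweenitiapotsu/ → bweenisiafotsu.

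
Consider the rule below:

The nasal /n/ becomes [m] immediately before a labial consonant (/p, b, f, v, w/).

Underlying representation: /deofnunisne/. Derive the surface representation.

deofnunisne

No segment of /deofnunisne/ meets the structural description of the rule, so the form surfaces unchanged.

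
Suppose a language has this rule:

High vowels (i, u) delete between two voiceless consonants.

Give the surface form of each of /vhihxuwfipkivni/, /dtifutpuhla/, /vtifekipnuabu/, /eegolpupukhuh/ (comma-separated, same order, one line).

/vhihxuwfipkivni/: /i/ is a high vowel flanked by voiceless consonants /h/ and /h/, so it deletes. /i/ is a high vowel flanked by voiceless consonants /f/ and /p/, so it deletes. → [vhhxuwfpkivni].
/dtifutpuhla/: /i/ is a high vowel flanked by voiceless consonants /t/ and /f/, so it deletes. /u/ is a high vowel flanked by voiceless consonants /f/ and /t/, so it deletes. /u/ is a high vowel flanked by voiceless consonants /p/ and /h/, so it deletes. → [dtftphla].
/vtifekipnuabu/: /i/ is a high vowel flanked by voiceless consonants /t/ and /f/, so it deletes. /i/ is a high vowel flanked by voiceless consonants /k/ and /p/, so it deletes. → [vtfekpnuabu].
/eegolpupukhuh/: /u/ is a high vowel flanked by voiceless consonants /p/ and /p/, so it deletes. /u/ is a high vowel flanked by voiceless consonants /p/ and /k/, so it deletes. /u/ is a high vowel flanked by voiceless consonants /h/ and /h/, so it deletes. → [eegolppkhh].

vhhxuwfpkivni, dtftphla, vtfekpnuabu, eegolppkhh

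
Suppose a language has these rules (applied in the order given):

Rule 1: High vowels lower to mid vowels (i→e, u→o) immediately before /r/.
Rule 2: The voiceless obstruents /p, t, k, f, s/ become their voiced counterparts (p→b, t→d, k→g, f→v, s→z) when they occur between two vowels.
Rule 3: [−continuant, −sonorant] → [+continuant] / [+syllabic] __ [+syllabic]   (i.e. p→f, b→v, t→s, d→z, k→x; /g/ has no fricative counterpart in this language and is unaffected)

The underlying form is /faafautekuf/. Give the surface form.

faavauzeguf

Rule 1 (pre-rhotic lowering): no segment meets the environment; /faafautekuf/ is unchanged.
Rule 2 (intervocalic voicing): /f/ is a voiceless obstruent between vowels /a/ and /a/, so it voices to [v]. /t/ is a voiceless obstruent between vowels /u/ and /e/, so it voices to [d]. /k/ is a voiceless obstruent between vowels /e/ and /u/, so it voices to [g]. /faafautekuf/ → faavaudeguf.
Rule 3 (intervocalic spirantization): /d/ is a stop between vowels /u/ and /e/, so it spirantizes to the fricative [z]. /faavaudeguf/ → faavauzeguf.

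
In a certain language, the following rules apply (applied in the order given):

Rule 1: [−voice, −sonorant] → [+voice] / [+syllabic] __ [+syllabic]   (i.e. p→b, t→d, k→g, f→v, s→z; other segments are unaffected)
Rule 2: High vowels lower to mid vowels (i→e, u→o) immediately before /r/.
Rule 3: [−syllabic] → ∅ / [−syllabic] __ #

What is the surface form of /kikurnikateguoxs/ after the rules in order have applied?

Rule 1 (intervocalic voicing): /k/ is a voiceless obstruent between vowels /i/ and /u/, so it voices to [g]. /k/ is a voiceless obstruent between vowels /i/ and /a/, so it voices to [g]. /t/ is a voiceless obstruent between vowels /a/ and /e/, so it voices to [d]. /kikurnikateguoxs/ → kigurnigadeguoxs.
Rule 2 (pre-rhotic lowering): /u/ is a high vowel immediately before /r/, so it lowers to [o]. /kigurnigadeguoxs/ → kigornigadeguoxs.
Rule 3 (final cluster simplification): /s/ is the second consonant of a word-final cluster /xs/, so it deletes. /kigornigadeguoxs/ → kigornigadeguox.

kigornigadeguox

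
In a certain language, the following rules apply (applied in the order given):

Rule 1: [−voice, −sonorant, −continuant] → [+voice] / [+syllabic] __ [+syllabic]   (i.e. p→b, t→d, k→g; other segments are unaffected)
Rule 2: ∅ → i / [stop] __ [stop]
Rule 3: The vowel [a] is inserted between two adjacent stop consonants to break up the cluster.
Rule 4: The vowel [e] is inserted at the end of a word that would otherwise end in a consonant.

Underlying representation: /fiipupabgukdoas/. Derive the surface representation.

fiibubabigukidoase

Rule 1 (intervocalic voicing): /p/ is a voiceless stop between vowels /i/ and /u/, so it voices to [b]. /p/ is a voiceless stop between vowels /u/ and /a/, so it voices to [b]. /fiipupabgukdoas/ → fiibubabgukdoas.
Rule 2 (stop-cluster i-epenthesis): /b/ and /g/ form a stop–stop cluster, so [i] is inserted between them. /k/ and /d/ form a stop–stop cluster, so [i] is inserted between them. /fiibubabgukdoas/ → fiibubabigukidoas.
Rule 3 (stop-cluster a-epenthesis): no segment meets the environment; /fiibubabigukidoas/ is unchanged.
Rule 4 (final e-epenthesis): the form ends in the consonant /s/, so [e] is inserted word-finally. /fiibubabigukidoas/ → fiibubabigukidoase.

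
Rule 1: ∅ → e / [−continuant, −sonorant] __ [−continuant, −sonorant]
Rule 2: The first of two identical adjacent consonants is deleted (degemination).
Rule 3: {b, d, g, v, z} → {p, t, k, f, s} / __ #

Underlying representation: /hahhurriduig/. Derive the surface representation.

hahuriduik

Rule 1 (stop-cluster e-epenthesis): no segment meets the environment; /hahhurriduig/ is unchanged.
Rule 2 (degemination): /hh/ is a geminate; the first /h/ deletes. /rr/ is a geminate; the first /r/ deletes. /hahhurriduig/ → hahuriduig.
Rule 3 (final devoicing): /g/ is a voiced obstruent in word-final position, so it devoices to [k]. /hahuriduig/ → hahuriduik.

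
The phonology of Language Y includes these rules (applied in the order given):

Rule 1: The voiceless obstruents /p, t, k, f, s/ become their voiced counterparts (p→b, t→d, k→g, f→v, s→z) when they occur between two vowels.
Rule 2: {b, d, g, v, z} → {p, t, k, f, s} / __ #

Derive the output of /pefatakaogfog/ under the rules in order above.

pevadagaogfok

Rule 1 (intervocalic voicing): /f/ is a voiceless obstruent between vowels /e/ and /a/, so it voices to [v]. /t/ is a voiceless obstruent between vowels /a/ and /a/, so it voices to [d]. /k/ is a voiceless obstruent between vowels /a/ and /a/, so it voices to [g]. /pefatakaogfog/ → pevadagaogfog.
Rule 2 (final devoicing): /g/ is a voiced obstruent in word-final position, so it devoices to [k]. /pevadagaogfog/ → pevadagaogfok.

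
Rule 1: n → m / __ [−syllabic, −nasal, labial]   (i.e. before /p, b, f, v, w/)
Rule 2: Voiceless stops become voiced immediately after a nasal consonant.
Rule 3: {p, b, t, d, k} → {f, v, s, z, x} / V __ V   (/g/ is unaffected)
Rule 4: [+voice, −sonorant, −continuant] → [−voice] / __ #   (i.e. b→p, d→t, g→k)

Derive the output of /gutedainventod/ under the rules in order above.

gusezaimvendot

Rule 1 (nasal place assimilation): /n/ precedes the labial consonant /v/, so it assimilates in place to [m]. /gutedainventod/ → gutedaimventod.
Rule 2 (post-nasal voicing): /t/ is a voiceless stop immediately after the nasal /n/, so it voices to [d]. /gutedaimventod/ → gutedaimvendod.
Rule 3 (intervocalic spirantization): /t/ is a stop between vowels /u/ and /e/, so it spirantizes to the fricative [s]. /d/ is a stop between vowels /e/ and /a/, so it spirantizes to the fricative [z]. /gutedaimvendod/ → gusezaimvendod.
Rule 4 (final devoicing): /d/ is a voiced stop in word-final position, so it devoices to [t]. /gusezaimvendod/ → gusezaimvendot.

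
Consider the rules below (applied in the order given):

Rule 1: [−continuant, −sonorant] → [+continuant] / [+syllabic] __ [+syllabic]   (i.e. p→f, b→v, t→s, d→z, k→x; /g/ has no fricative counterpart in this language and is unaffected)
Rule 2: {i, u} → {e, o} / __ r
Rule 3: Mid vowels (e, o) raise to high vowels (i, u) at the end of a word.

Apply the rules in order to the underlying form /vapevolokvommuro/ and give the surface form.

vafevolokvommoru

Rule 1 (intervocalic spirantization): /p/ is a stop between vowels /a/ and /e/, so it spirantizes to the fricative [f]. /vapevolokvommuro/ → vafevolokvommuro.
Rule 2 (pre-rhotic lowering): /u/ is a high vowel immediately before /r/, so it lowers to [o]. /vafevolokvommuro/ → vafevolokvommoro.
Rule 3 (final vowel raising): /o/ is a mid vowel in word-final position, so it raises to [u]. /vafevolokvommoro/ → vafevolokvommoru.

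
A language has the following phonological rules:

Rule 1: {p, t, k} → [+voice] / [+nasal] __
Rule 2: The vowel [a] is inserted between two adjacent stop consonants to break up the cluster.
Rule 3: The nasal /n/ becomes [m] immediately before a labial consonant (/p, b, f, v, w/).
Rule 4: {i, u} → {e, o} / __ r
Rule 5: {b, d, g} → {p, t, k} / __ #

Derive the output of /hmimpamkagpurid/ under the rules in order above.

hmimbamgagaporit

Rule 1 (post-nasal voicing): /p/ is a voiceless stop immediately after the nasal /m/, so it voices to [b]. /k/ is a voiceless stop immediately after the nasal /m/, so it voices to [g]. /hmimpamkagpurid/ → hmimbamgagpurid.
Rule 2 (stop-cluster a-epenthesis): /g/ and /p/ form a stop–stop cluster, so [a] is inserted between them. /hmimbamgagpurid/ → hmimbamgagapurid.
Rule 3 (nasal place assimilation): no segment meets the environment; /hmimbamgagapurid/ is unchanged.
Rule 4 (pre-rhotic lowering): /u/ is a high vowel immediately before /r/, so it lowers to [o]. /hmimbamgagapurid/ → hmimbamgagaporid.
Rule 5 (final devoicing): /d/ is a voiced stop in word-final position, so it devoices to [t]. /hmimbamgagaporid/ → hmimbamgagaporit.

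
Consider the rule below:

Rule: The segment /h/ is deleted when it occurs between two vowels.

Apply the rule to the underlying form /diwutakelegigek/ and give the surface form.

diwutakelegigek

No segment of /diwutakelegigek/ meets the structural description of the rule, so the form surfaces unchanged.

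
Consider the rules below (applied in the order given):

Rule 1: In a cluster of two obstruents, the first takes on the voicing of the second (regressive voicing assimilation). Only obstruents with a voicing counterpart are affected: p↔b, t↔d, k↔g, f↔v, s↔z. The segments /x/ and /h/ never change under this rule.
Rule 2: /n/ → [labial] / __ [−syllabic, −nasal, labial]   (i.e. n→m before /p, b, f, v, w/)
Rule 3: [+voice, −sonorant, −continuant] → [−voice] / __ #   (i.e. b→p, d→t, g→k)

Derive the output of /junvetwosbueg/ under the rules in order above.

jumvetwozbuek

Rule 1 (regressive voicing assimilation): /s/ precedes the voiced obstruent /b/, so it voices to [z] by assimilation. /junvetwosbueg/ → junvetwozbueg.
Rule 2 (nasal place assimilation): /n/ precedes the labial consonant /v/, so it assimilates in place to [m]. /junvetwozbueg/ → jumvetwozbueg.
Rule 3 (final devoicing): /g/ is a voiced stop in word-final position, so it devoices to [k]. /jumvetwozbueg/ → jumvetwozbuek.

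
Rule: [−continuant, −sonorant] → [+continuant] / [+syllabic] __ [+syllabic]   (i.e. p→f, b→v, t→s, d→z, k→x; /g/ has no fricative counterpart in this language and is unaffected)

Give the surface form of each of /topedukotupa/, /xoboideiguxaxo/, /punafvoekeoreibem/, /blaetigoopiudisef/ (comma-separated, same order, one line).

/topedukotupa/: /p/ is a stop between vowels /o/ and /e/, so it spirantizes to the fricative [f]. /d/ is a stop between vowels /e/ and /u/, so it spirantizes to the fricative [z]. /k/ is a stop between vowels /u/ and /o/, so it spirantizes to the fricative [x]. /t/ is a stop between vowels /o/ and /u/, so it spirantizes to the fricative [s]. /p/ is a stop between vowels /u/ and /a/, so it spirantizes to the fricative [f]. → [tofezuxosufa].
/xoboideiguxaxo/: /b/ is a stop between vowels /o/ and /o/, so it spirantizes to the fricative [v]. /d/ is a stop between vowels /i/ and /e/, so it spirantizes to the fricative [z]. → [xovoizeiguxaxo].
/punafvoekeoreibem/: /k/ is a stop between vowels /e/ and /e/, so it spirantizes to the fricative [x]. /b/ is a stop between vowels /i/ and /e/, so it spirantizes to the fricative [v]. → [punafvoexeoreivem].
/blaetigoopiudisef/: /t/ is a stop between vowels /e/ and /i/, so it spirantizes to the fricative [s]. /p/ is a stop between vowels /o/ and /i/, so it spirantizes to the fricative [f]. /d/ is a stop between vowels /u/ and /i/, so it spirantizes to the fricative [z]. → [blaesigoofiuzisef].

tofezuxosufa, xovoizeiguxaxo, punafvoexeoreivem, blaesigoofiuzisef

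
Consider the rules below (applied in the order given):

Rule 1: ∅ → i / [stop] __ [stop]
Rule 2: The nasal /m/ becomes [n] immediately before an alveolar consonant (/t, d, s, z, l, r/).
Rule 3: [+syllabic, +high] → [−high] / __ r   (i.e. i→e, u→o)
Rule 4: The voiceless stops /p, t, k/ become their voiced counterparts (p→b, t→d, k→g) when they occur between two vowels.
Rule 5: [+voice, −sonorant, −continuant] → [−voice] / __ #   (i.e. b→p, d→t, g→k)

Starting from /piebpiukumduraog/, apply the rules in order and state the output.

piebibiugundoraok

Rule 1 (stop-cluster i-epenthesis): /b/ and /p/ form a stop–stop cluster, so [i] is inserted between them. /piebpiukumduraog/ → piebipiukumduraog.
Rule 2 (nasal place assimilation): /m/ precedes the alveolar consonant /d/, so it assimilates in place to [n]. /piebipiukumduraog/ → piebipiukunduraog.
Rule 3 (pre-rhotic lowering): /u/ is a high vowel immediately before /r/, so it lowers to [o]. /piebipiukunduraog/ → piebipiukundoraog.
Rule 4 (intervocalic voicing): /p/ is a voiceless stop between vowels /i/ and /i/, so it voices to [b]. /k/ is a voiceless stop between vowels /u/ and /u/, so it voices to [g]. /piebipiukundoraog/ → piebibiugundoraog.
Rule 5 (final devoicing): /g/ is a voiced stop in word-final position, so it devoices to [k]. /piebibiugundoraog/ → piebibiugundoraok.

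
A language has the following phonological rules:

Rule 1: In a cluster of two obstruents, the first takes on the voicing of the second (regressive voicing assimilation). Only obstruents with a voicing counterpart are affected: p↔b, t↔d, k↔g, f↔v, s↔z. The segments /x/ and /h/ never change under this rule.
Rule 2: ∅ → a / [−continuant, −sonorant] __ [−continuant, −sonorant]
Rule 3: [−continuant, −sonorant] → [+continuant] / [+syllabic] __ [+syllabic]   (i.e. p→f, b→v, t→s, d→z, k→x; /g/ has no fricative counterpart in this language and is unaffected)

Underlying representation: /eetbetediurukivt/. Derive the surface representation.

eezaveseziuruxift

Rule 1 (regressive voicing assimilation): /t/ precedes the voiced obstruent /b/, so it voices to [d] by assimilation. /v/ precedes the voiceless obstruent /t/, so it devoices to [f] by assimilation. /eetbetediurukivt/ → eedbetediurukift.
Rule 2 (stop-cluster a-epenthesis): /d/ and /b/ form a stop–stop cluster, so [a] is inserted between them. /eedbetediurukift/ → eedabetediurukift.
Rule 3 (intervocalic spirantization): /d/ is a stop between vowels /e/ and /a/, so it spirantizes to the fricative [z]. /b/ is a stop between vowels /a/ and /e/, so it spirantizes to the fricative [v]. /t/ is a stop between vowels /e/ and /e/, so it spirantizes to the fricative [s]. /d/ is a stop between vowels /e/ and /i/, so it spirantizes to the fricative [z]. /k/ is a stop between vowels /u/ and /i/, so it spirantizes to the fricative [x]. /eedabetediurukift/ → eezaveseziuruxift.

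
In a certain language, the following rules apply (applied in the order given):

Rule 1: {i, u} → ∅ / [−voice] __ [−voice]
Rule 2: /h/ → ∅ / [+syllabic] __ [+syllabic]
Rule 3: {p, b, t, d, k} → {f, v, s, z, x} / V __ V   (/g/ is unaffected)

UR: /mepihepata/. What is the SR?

mephefasa

Rule 1 (high vowel syncope): /i/ is a high vowel flanked by voiceless consonants /p/ and /h/, so it deletes. /mepihepata/ → mephepata.
Rule 2 (intervocalic h-deletion): no segment meets the environment; /mephepata/ is unchanged.
Rule 3 (intervocalic spirantization): /p/ is a stop between vowels /e/ and /a/, so it spirantizes to the fricative [f]. /t/ is a stop between vowels /a/ and /a/, so it spirantizes to the fricative [s]. /mephepata/ → mephefasa.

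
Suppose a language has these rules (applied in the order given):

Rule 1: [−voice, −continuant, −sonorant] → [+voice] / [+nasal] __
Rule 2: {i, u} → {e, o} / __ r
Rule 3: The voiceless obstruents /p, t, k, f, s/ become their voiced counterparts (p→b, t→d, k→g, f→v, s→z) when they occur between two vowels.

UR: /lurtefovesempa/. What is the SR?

Rule 1 (post-nasal voicing): /p/ is a voiceless stop immediately after the nasal /m/, so it voices to [b]. /lurtefovesempa/ → lurtefovesemba.
Rule 2 (pre-rhotic lowering): /u/ is a high vowel immediately before /r/, so it lowers to [o]. /lurtefovesemba/ → lortefovesemba.
Rule 3 (intervocalic voicing): /f/ is a voiceless obstruent between vowels /e/ and /o/, so it voices to [v]. /s/ is a voiceless obstruent between vowels /e/ and /e/, so it voices to [z]. /lortefovesemba/ → lortevovezemba.

lortevovezemba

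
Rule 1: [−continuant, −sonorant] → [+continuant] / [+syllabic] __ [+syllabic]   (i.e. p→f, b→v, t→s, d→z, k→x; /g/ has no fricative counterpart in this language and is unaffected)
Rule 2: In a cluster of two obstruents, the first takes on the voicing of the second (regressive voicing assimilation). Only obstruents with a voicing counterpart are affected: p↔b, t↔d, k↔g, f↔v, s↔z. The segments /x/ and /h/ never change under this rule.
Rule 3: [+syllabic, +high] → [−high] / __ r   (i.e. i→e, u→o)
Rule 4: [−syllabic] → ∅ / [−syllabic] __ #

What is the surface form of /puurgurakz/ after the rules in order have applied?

Rule 1 (intervocalic spirantization): no segment meets the environment; /puurgurakz/ is unchanged.
Rule 2 (regressive voicing assimilation): /k/ precedes the voiced obstruent /z/, so it voices to [g] by assimilation. /puurgurakz/ → puurguragz.
Rule 3 (pre-rhotic lowering): /u/ is a high vowel immediately before /r/, so it lowers to [o]. /u/ is a high vowel immediately before /r/, so it lowers to [o]. /puurguragz/ → puorgoragz.
Rule 4 (final cluster simplification): /z/ is the second consonant of a word-final cluster /gz/, so it deletes. /puorgoragz/ → puorgorag.

puorgorag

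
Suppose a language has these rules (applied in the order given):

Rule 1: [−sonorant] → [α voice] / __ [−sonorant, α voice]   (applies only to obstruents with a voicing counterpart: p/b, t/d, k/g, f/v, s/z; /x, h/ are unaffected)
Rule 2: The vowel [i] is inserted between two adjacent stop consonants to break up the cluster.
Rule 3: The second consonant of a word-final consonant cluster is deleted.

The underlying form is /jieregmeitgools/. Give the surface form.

Rule 1 (regressive voicing assimilation): /t/ precedes the voiced obstruent /g/, so it voices to [d] by assimilation. /jieregmeitgools/ → jieregmeidgools.
Rule 2 (stop-cluster i-epenthesis): /d/ and /g/ form a stop–stop cluster, so [i] is inserted between them. /jieregmeidgools/ → jieregmeidigools.
Rule 3 (final cluster simplification): /s/ is the second consonant of a word-final cluster /ls/, so it deletes. /jieregmeidigools/ → jieregmeidigool.

jieregmeidigool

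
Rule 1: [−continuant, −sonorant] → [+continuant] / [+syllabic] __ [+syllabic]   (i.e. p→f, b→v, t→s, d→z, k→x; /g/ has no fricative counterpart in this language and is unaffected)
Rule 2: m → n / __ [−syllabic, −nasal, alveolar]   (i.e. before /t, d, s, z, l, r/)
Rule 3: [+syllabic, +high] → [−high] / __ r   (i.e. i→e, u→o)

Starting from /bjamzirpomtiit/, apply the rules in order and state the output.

bjanzerpontiit

Rule 1 (intervocalic spirantization): no segment meets the environment; /bjamzirpomtiit/ is unchanged.
Rule 2 (nasal place assimilation): /m/ precedes the alveolar consonant /z/, so it assimilates in place to [n]. /m/ precedes the alveolar consonant /t/, so it assimilates in place to [n]. /bjamzirpomtiit/ → bjanzirpontiit.
Rule 3 (pre-rhotic lowering): /i/ is a high vowel immediately before /r/, so it lowers to [e]. /bjanzirpontiit/ → bjanzerpontiit.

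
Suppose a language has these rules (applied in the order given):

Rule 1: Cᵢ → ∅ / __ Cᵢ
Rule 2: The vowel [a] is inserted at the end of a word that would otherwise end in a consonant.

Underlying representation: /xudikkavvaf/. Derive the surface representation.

xudikavafa

Rule 1 (degemination): /kk/ is a geminate; the first /k/ deletes. /vv/ is a geminate; the first /v/ deletes. /xudikkavvaf/ → xudikavaf.
Rule 2 (final a-epenthesis): the form ends in the consonant /f/, so [a] is inserted word-finally. /xudikavaf/ → xudikavafa.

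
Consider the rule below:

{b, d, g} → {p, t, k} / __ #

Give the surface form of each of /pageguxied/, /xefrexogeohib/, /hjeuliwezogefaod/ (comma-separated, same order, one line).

/pageguxied/: /d/ is a voiced stop in word-final position, so it devoices to [t]. → [pageguxiet].
/xefrexogeohib/: /b/ is a voiced stop in word-final position, so it devoices to [p]. → [xefrexogeohip].
/hjeuliwezogefaod/: /d/ is a voiced stop in word-final position, so it devoices to [t]. → [hjeuliwezogefaot].

pageguxiet, xefrexogeohip, hjeuliwezogefaot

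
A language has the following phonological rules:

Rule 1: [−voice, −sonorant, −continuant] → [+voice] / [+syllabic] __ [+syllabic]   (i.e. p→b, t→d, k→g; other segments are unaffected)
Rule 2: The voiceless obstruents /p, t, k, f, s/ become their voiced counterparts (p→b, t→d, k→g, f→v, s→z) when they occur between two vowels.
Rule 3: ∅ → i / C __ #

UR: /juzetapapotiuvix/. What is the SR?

juzedababodiuvixi

Rule 1 (intervocalic voicing): /t/ is a voiceless stop between vowels /e/ and /a/, so it voices to [d]. /p/ is a voiceless stop between vowels /a/ and /a/, so it voices to [b]. /p/ is a voiceless stop between vowels /a/ and /o/, so it voices to [b]. /t/ is a voiceless stop between vowels /o/ and /i/, so it voices to [d]. /juzetapapotiuvix/ → juzedababodiuvix.
Rule 2 (intervocalic voicing): no segment meets the environment; /juzedababodiuvix/ is unchanged.
Rule 3 (final i-epenthesis): the form ends in the consonant /x/, so [i] is inserted word-finally. /juzedababodiuvix/ → juzedababodiuvixi.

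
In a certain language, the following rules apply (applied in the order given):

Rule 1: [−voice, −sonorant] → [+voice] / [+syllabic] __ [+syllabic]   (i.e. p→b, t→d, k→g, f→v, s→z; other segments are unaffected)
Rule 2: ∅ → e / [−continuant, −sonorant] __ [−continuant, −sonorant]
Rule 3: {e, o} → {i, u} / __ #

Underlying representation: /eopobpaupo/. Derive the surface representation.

eobobepaubu

Rule 1 (intervocalic voicing): /p/ is a voiceless obstruent between vowels /o/ and /o/, so it voices to [b]. /p/ is a voiceless obstruent between vowels /u/ and /o/, so it voices to [b]. /eopobpaupo/ → eobobpaubo.
Rule 2 (stop-cluster e-epenthesis): /b/ and /p/ form a stop–stop cluster, so [e] is inserted between them. /eobobpaubo/ → eobobepaubo.
Rule 3 (final vowel raising): /o/ is a mid vowel in word-final position, so it raises to [u]. /eobobepaubo/ → eobobepaubu.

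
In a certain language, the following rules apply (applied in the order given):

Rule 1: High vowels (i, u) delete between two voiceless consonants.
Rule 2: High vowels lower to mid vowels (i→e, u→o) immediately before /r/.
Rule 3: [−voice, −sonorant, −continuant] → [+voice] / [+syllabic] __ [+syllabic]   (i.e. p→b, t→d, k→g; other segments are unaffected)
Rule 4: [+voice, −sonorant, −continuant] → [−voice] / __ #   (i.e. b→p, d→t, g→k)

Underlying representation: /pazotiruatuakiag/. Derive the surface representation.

Rule 1 (high vowel syncope): no segment meets the environment; /pazotiruatuakiag/ is unchanged.
Rule 2 (pre-rhotic lowering): /i/ is a high vowel immediately before /r/, so it lowers to [e]. /pazotiruatuakiag/ → pazoteruatuakiag.
Rule 3 (intervocalic voicing): /t/ is a voiceless stop between vowels /o/ and /e/, so it voices to [d]. /t/ is a voiceless stop between vowels /a/ and /u/, so it voices to [d]. /k/ is a voiceless stop between vowels /a/ and /i/, so it voices to [g]. /pazoteruatuakiag/ → pazoderuaduagiag.
Rule 4 (final devoicing): /g/ is a voiced stop in word-final position, so it devoices to [k]. /pazoderuaduagiag/ → pazoderuaduagiak.

pazoderuaduagiak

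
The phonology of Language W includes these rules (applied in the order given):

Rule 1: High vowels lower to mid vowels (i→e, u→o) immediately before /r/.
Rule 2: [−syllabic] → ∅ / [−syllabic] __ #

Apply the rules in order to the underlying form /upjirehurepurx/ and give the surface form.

Rule 1 (pre-rhotic lowering): /i/ is a high vowel immediately before /r/, so it lowers to [e]. /u/ is a high vowel immediately before /r/, so it lowers to [o]. /u/ is a high vowel immediately before /r/, so it lowers to [o]. /upjirehurepurx/ → upjerehoreporx.
Rule 2 (final cluster simplification): /x/ is the second consonant of a word-final cluster /rx/, so it deletes. /upjerehoreporx/ → upjerehorepor.

upjerehorepor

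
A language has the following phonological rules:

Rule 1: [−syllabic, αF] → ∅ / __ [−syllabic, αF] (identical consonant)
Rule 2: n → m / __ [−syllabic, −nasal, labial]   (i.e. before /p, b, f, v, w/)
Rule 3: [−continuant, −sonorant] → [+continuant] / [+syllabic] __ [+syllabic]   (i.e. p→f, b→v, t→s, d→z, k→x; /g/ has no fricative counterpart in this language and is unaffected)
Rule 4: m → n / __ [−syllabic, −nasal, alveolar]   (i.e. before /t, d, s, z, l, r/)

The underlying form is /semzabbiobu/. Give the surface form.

Rule 1 (degemination): /bb/ is a geminate; the first /b/ deletes. /semzabbiobu/ → semzabiobu.
Rule 2 (nasal place assimilation): no segment meets the environment; /semzabiobu/ is unchanged.
Rule 3 (intervocalic spirantization): /b/ is a stop between vowels /a/ and /i/, so it spirantizes to the fricative [v]. /b/ is a stop between vowels /o/ and /u/, so it spirantizes to the fricative [v]. /semzabiobu/ → semzaviovu.
Rule 4 (nasal place assimilation): /m/ precedes the alveolar consonant /z/, so it assimilates in place to [n]. /semzaviovu/ → senzaviovu.

senzaviovu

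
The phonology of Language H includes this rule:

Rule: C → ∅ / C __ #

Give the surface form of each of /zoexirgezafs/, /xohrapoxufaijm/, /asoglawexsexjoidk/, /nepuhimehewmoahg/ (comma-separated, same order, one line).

zoexirgezaf, xohrapoxufaij, asoglawexsexjoid, nepuhimehewmoah

/zoexirgezafs/: /s/ is the second consonant of a word-final cluster /fs/, so it deletes. → [zoexirgezaf].
/xohrapoxufaijm/: /m/ is the second consonant of a word-final cluster /jm/, so it deletes. → [xohrapoxufaij].
/asoglawexsexjoidk/: /k/ is the second consonant of a word-final cluster /dk/, so it deletes. → [asoglawexsexjoid].
/nepuhimehewmoahg/: /g/ is the second consonant of a word-final cluster /hg/, so it deletes. → [nepuhimehewmoah].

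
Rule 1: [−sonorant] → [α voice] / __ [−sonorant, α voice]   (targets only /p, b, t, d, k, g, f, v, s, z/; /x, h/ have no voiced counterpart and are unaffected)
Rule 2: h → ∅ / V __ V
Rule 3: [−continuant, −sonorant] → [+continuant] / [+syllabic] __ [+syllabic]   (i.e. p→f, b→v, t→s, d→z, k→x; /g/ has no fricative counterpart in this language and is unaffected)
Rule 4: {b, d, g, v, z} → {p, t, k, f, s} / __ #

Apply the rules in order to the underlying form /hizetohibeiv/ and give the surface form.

hizesoiveif

Rule 1 (regressive voicing assimilation): no segment meets the environment; /hizetohibeiv/ is unchanged.
Rule 2 (intervocalic h-deletion): /h/ occurs between vowels /o/ and /i/, so it deletes. /hizetohibeiv/ → hizetoibeiv.
Rule 3 (intervocalic spirantization): /t/ is a stop between vowels /e/ and /o/, so it spirantizes to the fricative [s]. /b/ is a stop between vowels /i/ and /e/, so it spirantizes to the fricative [v]. /hizetoibeiv/ → hizesoiveiv.
Rule 4 (final devoicing): /v/ is a voiced obstruent in word-final position, so it devoices to [f]. /hizesoiveiv/ → hizesoiveif.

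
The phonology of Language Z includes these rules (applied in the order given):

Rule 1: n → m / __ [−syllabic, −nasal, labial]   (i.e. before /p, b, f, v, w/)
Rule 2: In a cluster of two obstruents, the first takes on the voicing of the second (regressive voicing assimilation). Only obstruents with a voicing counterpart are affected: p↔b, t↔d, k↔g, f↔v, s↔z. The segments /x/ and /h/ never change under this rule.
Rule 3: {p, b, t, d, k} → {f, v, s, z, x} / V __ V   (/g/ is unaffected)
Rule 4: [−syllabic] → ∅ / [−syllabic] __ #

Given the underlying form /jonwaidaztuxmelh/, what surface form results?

Rule 1 (nasal place assimilation): /n/ precedes the labial consonant /w/, so it assimilates in place to [m]. /jonwaidaztuxmelh/ → jomwaidaztuxmelh.
Rule 2 (regressive voicing assimilation): /z/ precedes the voiceless obstruent /t/, so it devoices to [s] by assimilation. /jomwaidaztuxmelh/ → jomwaidastuxmelh.
Rule 3 (intervocalic spirantization): /d/ is a stop between vowels /i/ and /a/, so it spirantizes to the fricative [z]. /jomwaidastuxmelh/ → jomwaizastuxmelh.
Rule 4 (final cluster simplification): /h/ is the second consonant of a word-final cluster /lh/, so it deletes. /jomwaizastuxmelh/ → jomwaizastuxmel.

jomwaizastuxmel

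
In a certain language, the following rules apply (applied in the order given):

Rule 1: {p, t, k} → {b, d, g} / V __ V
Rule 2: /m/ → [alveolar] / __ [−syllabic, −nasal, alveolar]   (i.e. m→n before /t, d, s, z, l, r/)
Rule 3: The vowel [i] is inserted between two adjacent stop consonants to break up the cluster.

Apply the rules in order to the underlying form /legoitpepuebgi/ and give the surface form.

Rule 1 (intervocalic voicing): /p/ is a voiceless stop between vowels /e/ and /u/, so it voices to [b]. /legoitpepuebgi/ → legoitpebuebgi.
Rule 2 (nasal place assimilation): no segment meets the environment; /legoitpebuebgi/ is unchanged.
Rule 3 (stop-cluster i-epenthesis): /t/ and /p/ form a stop–stop cluster, so [i] is inserted between them. /b/ and /g/ form a stop–stop cluster, so [i] is inserted between them. /legoitpebuebgi/ → legoitipebuebigi.

legoitipebuebigi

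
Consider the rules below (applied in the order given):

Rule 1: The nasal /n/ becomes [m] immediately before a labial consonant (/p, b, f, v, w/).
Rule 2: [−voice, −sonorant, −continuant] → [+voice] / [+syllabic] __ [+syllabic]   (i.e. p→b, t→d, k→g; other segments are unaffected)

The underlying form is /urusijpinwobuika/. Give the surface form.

urusijpimwobuiga

Rule 1 (nasal place assimilation): /n/ precedes the labial consonant /w/, so it assimilates in place to [m]. /urusijpinwobuika/ → urusijpimwobuika.
Rule 2 (intervocalic voicing): /k/ is a voiceless stop between vowels /i/ and /a/, so it voices to [g]. /urusijpimwobuika/ → urusijpimwobuiga.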